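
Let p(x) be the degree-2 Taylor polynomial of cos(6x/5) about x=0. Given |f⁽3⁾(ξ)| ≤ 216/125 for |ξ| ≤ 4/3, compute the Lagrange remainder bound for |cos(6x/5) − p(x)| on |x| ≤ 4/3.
256/375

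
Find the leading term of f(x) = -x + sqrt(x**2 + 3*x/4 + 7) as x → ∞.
3/8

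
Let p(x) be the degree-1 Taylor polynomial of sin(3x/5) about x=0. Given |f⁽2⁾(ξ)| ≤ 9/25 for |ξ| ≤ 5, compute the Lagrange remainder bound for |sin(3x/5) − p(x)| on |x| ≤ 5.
9/2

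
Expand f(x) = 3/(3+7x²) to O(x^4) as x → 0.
1 - 7*x**2/3 + O(x**4)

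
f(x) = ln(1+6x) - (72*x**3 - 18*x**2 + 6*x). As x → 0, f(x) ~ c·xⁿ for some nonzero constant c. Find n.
4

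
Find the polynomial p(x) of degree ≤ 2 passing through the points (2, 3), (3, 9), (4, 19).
2*x**2 - 4*x + 3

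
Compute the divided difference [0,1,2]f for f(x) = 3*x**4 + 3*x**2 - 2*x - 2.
24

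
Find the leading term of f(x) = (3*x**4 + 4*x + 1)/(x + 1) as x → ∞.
3*x**3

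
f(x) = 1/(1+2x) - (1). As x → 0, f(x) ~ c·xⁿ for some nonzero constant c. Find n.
1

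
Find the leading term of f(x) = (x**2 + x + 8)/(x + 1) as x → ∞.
x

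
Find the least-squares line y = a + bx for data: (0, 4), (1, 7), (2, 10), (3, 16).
a = 17/5, b = 39/10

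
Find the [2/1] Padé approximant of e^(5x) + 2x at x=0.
(5*x**2/6 + 16*x/3 + 1)/(1 - 5*x/3)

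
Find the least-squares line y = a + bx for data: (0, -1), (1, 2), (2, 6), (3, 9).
a = -11/10, b = 17/5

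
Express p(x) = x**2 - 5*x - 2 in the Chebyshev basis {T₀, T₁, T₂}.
(-3/2)T₀ + (-5)T₁ + (1/2)T₂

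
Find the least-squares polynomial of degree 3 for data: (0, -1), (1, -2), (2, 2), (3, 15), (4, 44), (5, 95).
-137/126 + (-505/756)x + (-235/252)x² + (53/54)x³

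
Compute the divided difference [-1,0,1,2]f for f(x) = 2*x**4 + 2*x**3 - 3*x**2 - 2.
6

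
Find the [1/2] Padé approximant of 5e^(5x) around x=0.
(25*x/3 + 5)/(25*x**2/6 - 10*x/3 + 1)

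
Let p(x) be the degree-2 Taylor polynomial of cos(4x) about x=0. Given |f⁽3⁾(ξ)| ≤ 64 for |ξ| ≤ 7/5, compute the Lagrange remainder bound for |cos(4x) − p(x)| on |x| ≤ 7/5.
10976/375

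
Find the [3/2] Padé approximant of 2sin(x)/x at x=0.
(2 - 7*x**2/30)/(x**2/20 + 1)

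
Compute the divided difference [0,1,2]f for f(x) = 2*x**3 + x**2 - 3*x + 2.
7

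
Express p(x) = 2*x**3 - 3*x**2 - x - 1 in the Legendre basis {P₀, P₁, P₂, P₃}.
(-2)P₀ + (1/5)P₁ + (-2)P₂ + (4/5)P₃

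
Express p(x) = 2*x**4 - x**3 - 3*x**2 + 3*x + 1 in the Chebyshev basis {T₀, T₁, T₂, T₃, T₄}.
(1/4)T₀ + (9/4)T₁ + (-1/2)T₂ + (-1/4)T₃ + (1/4)T₄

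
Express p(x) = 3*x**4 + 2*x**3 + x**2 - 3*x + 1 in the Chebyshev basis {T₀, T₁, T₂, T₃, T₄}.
(21/8)T₀ + (-3/2)T₁ + (2)T₂ + (1/2)T₃ + (3/8)T₄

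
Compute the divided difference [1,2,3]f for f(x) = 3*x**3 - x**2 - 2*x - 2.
17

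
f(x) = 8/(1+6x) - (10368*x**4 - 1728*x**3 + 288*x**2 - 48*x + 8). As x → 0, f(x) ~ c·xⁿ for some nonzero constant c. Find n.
5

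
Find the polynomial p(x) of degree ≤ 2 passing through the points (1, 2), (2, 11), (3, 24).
2*x**2 + 3*x - 3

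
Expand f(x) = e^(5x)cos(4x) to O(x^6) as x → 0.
1 + 5*x + 9*x**2/2 - 115*x**3/6 - 1519*x**4/24 - 2095*x**5/24 + O(x**6)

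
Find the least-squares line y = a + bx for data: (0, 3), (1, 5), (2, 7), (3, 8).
a = 16/5, b = 17/10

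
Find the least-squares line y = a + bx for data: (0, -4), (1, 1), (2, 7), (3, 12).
a = -41/10, b = 27/5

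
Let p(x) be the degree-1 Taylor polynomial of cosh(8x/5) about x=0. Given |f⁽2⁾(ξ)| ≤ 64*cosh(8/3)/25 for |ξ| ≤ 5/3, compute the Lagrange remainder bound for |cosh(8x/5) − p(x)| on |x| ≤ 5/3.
32*cosh(8/3)/9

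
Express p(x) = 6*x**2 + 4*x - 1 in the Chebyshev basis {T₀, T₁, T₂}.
(2)T₀ + (4)T₁ + (3)T₂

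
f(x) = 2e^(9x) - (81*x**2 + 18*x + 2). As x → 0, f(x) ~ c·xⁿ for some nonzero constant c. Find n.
3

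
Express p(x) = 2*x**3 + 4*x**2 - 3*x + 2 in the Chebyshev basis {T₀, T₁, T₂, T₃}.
(4)T₀ + (-3/2)T₁ + (2)T₂ + (1/2)T₃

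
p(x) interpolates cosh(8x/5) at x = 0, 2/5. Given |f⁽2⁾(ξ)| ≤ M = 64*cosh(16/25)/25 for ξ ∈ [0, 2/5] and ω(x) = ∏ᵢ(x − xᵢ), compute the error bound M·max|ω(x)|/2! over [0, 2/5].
32*cosh(16/25)/625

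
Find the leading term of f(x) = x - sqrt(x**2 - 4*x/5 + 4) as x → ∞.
2/5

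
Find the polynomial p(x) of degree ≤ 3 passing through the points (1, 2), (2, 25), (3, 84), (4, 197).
3*x**3 + 2*x - 3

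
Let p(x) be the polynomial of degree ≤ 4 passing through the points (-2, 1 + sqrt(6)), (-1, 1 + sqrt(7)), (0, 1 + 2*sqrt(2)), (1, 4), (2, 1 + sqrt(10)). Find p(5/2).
-283/32 - 45*sqrt(7)/32 + 35*sqrt(6)/128 + 315*sqrt(10)/128 + 189*sqrt(2)/32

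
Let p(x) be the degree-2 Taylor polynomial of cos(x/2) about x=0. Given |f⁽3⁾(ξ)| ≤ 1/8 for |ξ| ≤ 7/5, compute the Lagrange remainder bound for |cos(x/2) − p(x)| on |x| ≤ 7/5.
343/6000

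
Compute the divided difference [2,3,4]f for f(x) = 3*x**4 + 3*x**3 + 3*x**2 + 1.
195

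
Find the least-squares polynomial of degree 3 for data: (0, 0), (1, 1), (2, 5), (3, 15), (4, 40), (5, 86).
-1/7 + (19/6)x + (-73/28)x² + (13/12)x³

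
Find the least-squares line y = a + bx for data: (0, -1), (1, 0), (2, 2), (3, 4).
a = -13/10, b = 17/10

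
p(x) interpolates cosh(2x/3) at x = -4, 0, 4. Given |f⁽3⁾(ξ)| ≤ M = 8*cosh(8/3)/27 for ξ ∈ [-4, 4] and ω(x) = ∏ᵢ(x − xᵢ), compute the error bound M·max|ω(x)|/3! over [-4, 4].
512*sqrt(3)*cosh(8/3)/729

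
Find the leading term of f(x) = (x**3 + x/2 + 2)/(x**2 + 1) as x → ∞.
x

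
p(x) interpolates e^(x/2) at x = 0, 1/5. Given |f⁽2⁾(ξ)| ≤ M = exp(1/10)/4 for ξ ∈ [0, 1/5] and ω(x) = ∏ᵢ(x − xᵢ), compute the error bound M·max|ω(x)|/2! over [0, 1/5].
exp(1/10)/800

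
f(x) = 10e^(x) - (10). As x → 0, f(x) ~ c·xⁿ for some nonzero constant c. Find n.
1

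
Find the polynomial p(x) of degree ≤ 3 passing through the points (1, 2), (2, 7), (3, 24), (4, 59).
x**3 - 2*x + 3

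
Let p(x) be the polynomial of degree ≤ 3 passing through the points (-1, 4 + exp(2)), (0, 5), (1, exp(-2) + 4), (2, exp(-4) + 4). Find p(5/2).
5*(-7*exp(2) + 7 + (17 - exp(2))*exp(4))*exp(-4)/16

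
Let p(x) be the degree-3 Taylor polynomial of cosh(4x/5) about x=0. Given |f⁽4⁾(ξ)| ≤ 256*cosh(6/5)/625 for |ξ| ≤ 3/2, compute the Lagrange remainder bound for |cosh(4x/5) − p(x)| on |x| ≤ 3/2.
54*cosh(6/5)/625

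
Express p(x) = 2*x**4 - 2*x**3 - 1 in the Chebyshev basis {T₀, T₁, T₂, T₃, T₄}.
(-1/4)T₀ + (-3/2)T₁ + T₂ + (-1/2)T₃ + (1/4)T₄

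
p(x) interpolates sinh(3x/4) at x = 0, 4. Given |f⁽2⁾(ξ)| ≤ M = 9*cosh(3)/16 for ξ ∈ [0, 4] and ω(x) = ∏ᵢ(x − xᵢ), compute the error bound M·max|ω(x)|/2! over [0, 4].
9*cosh(3)/8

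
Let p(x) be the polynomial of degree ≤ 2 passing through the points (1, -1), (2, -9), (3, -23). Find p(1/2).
3/4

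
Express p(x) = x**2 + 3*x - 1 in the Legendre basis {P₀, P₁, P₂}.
(-2/3)P₀ + (3)P₁ + (2/3)P₂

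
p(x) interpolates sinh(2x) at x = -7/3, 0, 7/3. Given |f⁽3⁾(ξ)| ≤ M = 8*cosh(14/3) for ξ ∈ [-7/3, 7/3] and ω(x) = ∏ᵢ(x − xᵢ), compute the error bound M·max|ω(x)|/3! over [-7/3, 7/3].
2744*sqrt(3)*cosh(14/3)/729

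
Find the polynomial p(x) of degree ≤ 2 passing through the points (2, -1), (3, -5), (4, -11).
-x**2 + x + 1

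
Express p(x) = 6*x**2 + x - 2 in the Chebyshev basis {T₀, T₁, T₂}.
T₀ + T₁ + (3)T₂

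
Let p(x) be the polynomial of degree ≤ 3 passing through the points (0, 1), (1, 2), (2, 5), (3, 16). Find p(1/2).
13/8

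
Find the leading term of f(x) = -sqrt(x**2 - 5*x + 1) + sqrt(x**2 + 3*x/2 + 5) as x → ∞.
13/4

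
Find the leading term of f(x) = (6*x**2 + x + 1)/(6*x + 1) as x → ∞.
x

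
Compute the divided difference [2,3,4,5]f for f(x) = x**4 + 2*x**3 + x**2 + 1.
16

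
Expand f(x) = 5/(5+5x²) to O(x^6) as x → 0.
1 - x**2 + x**4 + O(x**6)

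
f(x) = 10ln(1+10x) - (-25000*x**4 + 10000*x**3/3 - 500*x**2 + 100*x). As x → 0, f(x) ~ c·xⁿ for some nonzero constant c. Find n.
5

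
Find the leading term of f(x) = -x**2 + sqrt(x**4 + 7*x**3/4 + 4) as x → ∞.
7*x/8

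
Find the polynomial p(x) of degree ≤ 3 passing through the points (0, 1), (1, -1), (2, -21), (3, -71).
-2*x**3 - 3*x**2 + 3*x + 1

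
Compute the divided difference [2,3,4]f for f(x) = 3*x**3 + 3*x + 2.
27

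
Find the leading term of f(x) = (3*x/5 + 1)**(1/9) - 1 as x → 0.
x/15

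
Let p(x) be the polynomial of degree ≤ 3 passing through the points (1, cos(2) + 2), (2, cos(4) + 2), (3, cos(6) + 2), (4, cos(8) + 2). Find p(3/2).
15*cos(4)/16 - 5*cos(6)/16 + 5*cos(2)/16 + cos(8)/16 + 2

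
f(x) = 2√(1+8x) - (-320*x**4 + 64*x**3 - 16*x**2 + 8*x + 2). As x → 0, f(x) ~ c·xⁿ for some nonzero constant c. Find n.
5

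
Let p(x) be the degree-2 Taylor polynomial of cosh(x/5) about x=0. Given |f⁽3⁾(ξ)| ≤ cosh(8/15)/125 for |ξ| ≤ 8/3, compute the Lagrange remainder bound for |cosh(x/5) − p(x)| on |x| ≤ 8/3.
256*cosh(8/15)/10125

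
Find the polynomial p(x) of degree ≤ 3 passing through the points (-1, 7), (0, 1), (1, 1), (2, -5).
-2*x**3 + 3*x**2 - x + 1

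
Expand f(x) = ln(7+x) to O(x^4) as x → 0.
log(7) + x/7 - x**2/98 + x**3/1029 + O(x**4)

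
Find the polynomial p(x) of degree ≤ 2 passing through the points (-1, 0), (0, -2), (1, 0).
2*x**2 - 2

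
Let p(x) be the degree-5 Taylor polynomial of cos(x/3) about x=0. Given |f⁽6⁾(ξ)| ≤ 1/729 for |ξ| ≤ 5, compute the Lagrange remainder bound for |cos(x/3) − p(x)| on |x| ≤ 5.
3125/104976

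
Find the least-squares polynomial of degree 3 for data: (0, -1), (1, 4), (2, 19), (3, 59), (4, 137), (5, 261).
-16/21 + (134/63)x + (-1/12)x² + (73/36)x³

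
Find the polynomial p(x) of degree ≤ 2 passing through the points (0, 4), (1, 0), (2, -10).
-3*x**2 - x + 4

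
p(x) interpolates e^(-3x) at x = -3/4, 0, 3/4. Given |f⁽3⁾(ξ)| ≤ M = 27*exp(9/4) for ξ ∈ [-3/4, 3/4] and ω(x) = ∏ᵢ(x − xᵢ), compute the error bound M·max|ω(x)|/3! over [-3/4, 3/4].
27*sqrt(3)*exp(9/4)/64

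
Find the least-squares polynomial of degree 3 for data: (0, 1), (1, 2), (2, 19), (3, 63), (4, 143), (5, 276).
52/63 + (-103/54)x + (197/126)x² + (53/27)x³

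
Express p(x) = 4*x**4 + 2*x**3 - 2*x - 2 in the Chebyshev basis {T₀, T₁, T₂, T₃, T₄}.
(-1/2)T₀ + (-1/2)T₁ + (2)T₂ + (1/2)T₃ + (1/2)T₄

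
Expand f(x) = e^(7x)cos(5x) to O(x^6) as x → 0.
1 + 7*x + 12*x**2 - 91*x**3/3 - 1081*x**4/6 - 11767*x**5/30 + O(x**6)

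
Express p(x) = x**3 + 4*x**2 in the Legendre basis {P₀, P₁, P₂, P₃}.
(4/3)P₀ + (3/5)P₁ + (8/3)P₂ + (2/5)P₃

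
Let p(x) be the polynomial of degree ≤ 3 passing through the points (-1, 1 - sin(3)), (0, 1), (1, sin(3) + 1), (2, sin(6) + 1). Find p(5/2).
35*sin(6)/16 - 15*sin(3)/8 + 1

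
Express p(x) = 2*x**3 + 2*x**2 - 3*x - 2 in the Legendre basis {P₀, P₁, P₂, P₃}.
(-4/3)P₀ + (-9/5)P₁ + (4/3)P₂ + (4/5)P₃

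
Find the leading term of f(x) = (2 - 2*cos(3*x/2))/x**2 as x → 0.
9/4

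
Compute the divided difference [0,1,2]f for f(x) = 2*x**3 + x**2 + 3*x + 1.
7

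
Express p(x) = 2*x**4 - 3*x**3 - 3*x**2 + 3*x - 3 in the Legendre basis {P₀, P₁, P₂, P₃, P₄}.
(-18/5)P₀ + (6/5)P₁ + (-6/7)P₂ + (-6/5)P₃ + (16/35)P₄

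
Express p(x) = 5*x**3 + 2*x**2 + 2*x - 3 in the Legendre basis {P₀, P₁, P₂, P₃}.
(-7/3)P₀ + (5)P₁ + (4/3)P₂ + (2)P₃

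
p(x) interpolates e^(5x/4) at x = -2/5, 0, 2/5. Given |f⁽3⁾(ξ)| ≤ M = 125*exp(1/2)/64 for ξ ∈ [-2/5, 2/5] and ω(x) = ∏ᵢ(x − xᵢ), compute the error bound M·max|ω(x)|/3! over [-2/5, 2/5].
sqrt(3)*exp(1/2)/216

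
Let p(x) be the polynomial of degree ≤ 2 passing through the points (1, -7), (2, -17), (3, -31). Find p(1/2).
-7/2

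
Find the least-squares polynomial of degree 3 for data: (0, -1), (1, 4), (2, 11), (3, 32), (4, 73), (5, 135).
-38/63 + (508/189)x + (-83/252)x² + (113/108)x³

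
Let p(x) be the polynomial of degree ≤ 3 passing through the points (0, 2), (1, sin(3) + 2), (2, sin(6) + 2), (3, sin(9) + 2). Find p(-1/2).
21*sin(6)/16 - 35*sin(3)/16 - 5*sin(9)/16 + 2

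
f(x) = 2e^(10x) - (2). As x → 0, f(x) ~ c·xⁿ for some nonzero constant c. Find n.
1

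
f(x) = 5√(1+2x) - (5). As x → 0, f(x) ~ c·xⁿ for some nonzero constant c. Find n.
1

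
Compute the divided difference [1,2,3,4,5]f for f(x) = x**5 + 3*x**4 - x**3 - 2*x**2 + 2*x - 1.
18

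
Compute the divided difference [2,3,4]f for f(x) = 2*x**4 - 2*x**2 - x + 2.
108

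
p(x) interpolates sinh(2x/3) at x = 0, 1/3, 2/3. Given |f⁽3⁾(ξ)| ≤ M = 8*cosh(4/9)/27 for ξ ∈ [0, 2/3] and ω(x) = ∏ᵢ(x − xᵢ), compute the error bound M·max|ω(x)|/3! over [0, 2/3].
8*sqrt(3)*cosh(4/9)/19683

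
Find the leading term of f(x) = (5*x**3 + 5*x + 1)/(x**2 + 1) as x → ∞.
5*x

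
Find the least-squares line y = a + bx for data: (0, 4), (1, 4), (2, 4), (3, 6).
a = 18/5, b = 3/5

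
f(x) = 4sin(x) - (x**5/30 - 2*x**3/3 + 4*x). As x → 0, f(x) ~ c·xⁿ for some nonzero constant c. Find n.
7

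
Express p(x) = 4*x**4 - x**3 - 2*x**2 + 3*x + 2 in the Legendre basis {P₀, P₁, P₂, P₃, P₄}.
(32/15)P₀ + (12/5)P₁ + (20/21)P₂ + (-2/5)P₃ + (32/35)P₄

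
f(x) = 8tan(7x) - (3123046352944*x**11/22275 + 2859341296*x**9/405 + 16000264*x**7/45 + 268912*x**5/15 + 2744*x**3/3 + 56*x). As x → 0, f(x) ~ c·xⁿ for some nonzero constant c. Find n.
13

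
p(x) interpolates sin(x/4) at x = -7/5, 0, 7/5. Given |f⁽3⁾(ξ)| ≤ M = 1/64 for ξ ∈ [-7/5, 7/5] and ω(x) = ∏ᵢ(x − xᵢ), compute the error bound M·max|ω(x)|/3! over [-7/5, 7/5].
343*sqrt(3)/216000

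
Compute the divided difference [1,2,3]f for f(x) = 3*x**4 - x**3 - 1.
69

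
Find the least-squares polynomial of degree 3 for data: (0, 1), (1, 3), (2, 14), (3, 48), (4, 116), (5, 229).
47/42 + (85/252)x + (-17/21)x² + (71/36)x³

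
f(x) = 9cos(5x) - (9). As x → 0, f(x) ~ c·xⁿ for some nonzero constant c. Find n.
2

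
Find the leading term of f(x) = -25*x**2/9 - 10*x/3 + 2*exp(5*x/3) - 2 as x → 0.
125*x**3/81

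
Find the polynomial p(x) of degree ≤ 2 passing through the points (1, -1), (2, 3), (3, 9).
x**2 + x - 3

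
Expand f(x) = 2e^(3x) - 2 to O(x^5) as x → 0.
6*x + 9*x**2 + 9*x**3 + 27*x**4/4 + O(x**5)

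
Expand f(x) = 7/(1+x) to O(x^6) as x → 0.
7 - 7*x + 7*x**2 - 7*x**3 + 7*x**4 - 7*x**5 + O(x**6)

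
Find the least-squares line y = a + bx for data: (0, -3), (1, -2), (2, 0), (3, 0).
a = -29/10, b = 11/10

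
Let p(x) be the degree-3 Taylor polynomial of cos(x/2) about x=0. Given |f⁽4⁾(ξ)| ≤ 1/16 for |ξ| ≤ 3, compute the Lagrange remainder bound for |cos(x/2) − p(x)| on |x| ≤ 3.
27/128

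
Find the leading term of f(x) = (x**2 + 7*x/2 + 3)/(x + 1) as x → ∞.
x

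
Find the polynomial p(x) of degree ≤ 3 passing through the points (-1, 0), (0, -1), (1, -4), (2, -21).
-2*x**3 - x**2 - 1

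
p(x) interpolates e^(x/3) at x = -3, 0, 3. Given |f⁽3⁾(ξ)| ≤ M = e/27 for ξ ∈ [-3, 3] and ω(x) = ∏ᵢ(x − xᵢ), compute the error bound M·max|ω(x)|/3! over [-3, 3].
sqrt(3)*e/27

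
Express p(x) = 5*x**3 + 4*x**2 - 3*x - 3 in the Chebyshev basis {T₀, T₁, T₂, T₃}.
-T₀ + (3/4)T₁ + (2)T₂ + (5/4)T₃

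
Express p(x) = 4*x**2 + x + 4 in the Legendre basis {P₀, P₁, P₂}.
(16/3)P₀ + P₁ + (8/3)P₂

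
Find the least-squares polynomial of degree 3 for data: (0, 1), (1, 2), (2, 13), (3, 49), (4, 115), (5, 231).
58/63 + (-26/189)x + (-185/252)x² + (215/108)x³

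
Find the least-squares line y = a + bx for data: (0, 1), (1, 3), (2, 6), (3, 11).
a = 3/10, b = 33/10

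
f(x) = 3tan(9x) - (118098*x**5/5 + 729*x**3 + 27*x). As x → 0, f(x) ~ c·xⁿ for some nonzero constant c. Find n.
7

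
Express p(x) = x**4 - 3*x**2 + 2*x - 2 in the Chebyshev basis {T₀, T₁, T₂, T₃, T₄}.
(-25/8)T₀ + (2)T₁ - T₂ + (1/8)T₄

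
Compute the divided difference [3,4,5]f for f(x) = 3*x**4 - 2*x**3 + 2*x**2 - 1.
269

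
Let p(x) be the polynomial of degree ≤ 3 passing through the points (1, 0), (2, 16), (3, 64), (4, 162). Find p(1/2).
-13/8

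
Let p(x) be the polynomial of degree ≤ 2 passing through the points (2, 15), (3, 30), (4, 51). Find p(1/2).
15/4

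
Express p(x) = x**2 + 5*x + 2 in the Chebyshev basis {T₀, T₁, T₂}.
(5/2)T₀ + (5)T₁ + (1/2)T₂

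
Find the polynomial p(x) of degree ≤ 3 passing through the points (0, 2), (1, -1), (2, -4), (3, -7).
2 - 3*x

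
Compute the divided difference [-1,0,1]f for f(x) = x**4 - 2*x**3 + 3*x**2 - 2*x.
4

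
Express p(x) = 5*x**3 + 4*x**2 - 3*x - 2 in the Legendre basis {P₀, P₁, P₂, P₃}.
(-2/3)P₀ + (8/3)P₂ + (2)P₃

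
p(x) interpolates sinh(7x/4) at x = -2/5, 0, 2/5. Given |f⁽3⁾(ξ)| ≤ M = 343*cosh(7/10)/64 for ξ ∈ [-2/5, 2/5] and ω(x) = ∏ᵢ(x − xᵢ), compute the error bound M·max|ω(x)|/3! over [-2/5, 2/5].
343*sqrt(3)*cosh(7/10)/27000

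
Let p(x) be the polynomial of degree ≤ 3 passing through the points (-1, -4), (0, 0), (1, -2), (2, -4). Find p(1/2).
-5/8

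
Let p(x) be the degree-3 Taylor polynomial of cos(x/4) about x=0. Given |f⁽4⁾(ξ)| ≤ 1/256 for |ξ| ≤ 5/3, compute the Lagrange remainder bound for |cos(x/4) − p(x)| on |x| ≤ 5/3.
625/497664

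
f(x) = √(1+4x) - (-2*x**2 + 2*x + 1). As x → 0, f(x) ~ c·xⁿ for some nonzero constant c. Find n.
3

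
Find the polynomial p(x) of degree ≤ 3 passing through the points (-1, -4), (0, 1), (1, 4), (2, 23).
3*x**3 - x**2 + x + 1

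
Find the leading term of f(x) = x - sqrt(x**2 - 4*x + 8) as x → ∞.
2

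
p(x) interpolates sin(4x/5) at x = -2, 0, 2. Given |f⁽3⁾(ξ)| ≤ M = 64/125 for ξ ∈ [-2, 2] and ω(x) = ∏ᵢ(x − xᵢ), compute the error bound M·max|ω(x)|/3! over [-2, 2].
512*sqrt(3)/3375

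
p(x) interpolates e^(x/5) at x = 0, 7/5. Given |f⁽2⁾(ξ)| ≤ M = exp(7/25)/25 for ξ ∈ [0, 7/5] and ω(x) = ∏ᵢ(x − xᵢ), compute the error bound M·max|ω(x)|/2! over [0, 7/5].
49*exp(7/25)/5000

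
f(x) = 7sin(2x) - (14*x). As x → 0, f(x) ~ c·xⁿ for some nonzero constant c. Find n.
3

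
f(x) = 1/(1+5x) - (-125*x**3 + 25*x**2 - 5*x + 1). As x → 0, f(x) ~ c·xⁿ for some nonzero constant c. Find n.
4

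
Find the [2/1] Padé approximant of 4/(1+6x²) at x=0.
4 - 24*x**2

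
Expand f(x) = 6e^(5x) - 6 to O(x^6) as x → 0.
30*x + 75*x**2 + 125*x**3 + 625*x**4/4 + 625*x**5/4 + O(x**6)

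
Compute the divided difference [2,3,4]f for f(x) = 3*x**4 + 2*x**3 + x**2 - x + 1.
184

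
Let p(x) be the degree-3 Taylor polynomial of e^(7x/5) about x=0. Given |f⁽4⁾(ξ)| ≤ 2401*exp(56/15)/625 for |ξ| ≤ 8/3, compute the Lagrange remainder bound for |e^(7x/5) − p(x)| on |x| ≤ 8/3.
1229312*exp(56/15)/151875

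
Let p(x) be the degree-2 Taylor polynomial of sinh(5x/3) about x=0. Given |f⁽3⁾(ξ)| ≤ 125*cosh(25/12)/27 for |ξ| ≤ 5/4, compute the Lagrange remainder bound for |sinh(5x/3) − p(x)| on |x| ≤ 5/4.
15625*cosh(25/12)/10368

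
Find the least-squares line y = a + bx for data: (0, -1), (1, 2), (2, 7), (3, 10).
a = -6/5, b = 19/5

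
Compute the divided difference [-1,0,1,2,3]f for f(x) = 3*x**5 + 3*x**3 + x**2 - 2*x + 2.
15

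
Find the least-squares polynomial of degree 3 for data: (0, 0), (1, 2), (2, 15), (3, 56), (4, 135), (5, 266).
19/126 + (-589/756)x + (-11/126)x² + (235/108)x³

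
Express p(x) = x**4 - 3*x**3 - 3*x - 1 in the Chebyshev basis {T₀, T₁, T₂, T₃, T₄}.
(-5/8)T₀ + (-21/4)T₁ + (1/2)T₂ + (-3/4)T₃ + (1/8)T₄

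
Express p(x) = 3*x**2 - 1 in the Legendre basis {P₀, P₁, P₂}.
(2)P₂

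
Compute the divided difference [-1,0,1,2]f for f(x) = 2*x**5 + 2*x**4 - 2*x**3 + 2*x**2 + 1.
12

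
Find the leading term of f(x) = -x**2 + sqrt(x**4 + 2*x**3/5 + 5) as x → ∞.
x/5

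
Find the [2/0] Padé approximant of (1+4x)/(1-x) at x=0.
5*x**2 + 5*x + 1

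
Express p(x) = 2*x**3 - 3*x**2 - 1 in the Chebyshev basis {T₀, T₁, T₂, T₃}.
(-5/2)T₀ + (3/2)T₁ + (-3/2)T₂ + (1/2)T₃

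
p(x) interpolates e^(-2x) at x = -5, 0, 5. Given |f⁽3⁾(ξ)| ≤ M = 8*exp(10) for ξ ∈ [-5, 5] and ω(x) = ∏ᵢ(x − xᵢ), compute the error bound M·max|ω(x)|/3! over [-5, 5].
1000*sqrt(3)*exp(10)/27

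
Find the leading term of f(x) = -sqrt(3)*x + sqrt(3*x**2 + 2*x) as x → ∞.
sqrt(3)/3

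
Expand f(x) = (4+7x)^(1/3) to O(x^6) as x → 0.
2**(2/3) + 7*2**(2/3)*x/12 - 49*2**(2/3)*x**2/144 + 1715*2**(2/3)*x**3/5184 - 12005*2**(2/3)*x**4/31104 + 184877*2**(2/3)*x**5/373248 + O(x**6)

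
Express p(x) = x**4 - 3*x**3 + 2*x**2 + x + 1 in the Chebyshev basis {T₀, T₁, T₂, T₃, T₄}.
(19/8)T₀ + (-5/4)T₁ + (3/2)T₂ + (-3/4)T₃ + (1/8)T₄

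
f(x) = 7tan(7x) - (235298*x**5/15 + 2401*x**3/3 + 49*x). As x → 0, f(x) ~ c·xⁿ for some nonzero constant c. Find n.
7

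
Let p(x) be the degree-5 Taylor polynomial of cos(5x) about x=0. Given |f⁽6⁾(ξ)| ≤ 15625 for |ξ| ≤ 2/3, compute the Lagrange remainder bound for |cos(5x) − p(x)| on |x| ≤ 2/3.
12500/6561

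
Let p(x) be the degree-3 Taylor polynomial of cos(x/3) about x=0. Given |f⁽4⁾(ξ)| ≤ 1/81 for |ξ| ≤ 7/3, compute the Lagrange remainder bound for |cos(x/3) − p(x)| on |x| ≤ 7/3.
2401/157464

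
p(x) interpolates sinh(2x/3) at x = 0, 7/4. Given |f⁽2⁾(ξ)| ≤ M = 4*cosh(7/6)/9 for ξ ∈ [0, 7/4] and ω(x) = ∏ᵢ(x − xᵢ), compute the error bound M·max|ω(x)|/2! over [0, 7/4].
49*cosh(7/6)/288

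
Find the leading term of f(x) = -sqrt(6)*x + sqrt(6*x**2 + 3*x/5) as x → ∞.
sqrt(6)/20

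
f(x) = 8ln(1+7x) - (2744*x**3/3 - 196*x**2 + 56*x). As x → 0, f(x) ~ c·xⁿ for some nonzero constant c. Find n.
4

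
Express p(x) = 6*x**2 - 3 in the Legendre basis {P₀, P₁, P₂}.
-P₀ + (4)P₂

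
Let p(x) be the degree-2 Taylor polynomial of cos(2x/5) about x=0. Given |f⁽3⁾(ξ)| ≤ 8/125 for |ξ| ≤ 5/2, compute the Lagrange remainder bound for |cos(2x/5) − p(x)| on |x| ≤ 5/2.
1/6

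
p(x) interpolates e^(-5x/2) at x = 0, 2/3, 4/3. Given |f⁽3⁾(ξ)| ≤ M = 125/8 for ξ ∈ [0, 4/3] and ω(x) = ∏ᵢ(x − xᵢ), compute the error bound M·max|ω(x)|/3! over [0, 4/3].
125*sqrt(3)/729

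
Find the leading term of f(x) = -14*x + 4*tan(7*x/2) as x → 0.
343*x**3/6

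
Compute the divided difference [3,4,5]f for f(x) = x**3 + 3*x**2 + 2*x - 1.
15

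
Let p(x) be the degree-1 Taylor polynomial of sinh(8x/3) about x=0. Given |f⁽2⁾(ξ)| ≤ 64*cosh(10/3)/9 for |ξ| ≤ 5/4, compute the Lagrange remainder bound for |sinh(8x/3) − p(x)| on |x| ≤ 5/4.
50*cosh(10/3)/9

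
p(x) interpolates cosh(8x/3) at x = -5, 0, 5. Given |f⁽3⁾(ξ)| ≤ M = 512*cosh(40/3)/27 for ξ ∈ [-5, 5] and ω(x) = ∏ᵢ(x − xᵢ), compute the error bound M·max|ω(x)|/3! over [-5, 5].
64000*sqrt(3)*cosh(40/3)/729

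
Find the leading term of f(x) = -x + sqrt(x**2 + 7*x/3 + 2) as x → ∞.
7/6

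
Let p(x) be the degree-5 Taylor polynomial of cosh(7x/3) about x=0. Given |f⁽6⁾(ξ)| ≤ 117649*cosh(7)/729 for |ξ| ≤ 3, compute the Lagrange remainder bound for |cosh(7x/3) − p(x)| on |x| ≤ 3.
117649*cosh(7)/720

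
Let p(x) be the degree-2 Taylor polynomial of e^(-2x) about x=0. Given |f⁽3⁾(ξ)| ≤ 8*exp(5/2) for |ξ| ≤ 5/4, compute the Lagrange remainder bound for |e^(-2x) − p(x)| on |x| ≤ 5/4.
125*exp(5/2)/48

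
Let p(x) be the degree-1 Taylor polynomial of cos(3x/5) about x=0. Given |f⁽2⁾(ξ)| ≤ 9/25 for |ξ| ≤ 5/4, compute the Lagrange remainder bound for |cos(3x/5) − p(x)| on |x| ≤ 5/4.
9/32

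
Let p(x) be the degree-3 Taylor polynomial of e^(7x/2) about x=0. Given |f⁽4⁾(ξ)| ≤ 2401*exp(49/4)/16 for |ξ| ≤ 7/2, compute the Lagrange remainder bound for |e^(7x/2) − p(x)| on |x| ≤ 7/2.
5764801*exp(49/4)/6144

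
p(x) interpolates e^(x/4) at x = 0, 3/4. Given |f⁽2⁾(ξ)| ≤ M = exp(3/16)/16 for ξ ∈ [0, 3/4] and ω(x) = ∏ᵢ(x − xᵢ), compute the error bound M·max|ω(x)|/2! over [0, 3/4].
9*exp(3/16)/2048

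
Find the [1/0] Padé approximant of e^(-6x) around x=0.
1 - 6*x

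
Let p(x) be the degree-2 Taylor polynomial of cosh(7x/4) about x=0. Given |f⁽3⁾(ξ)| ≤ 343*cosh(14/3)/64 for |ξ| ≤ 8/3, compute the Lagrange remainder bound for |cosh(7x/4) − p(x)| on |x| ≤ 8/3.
1372*cosh(14/3)/81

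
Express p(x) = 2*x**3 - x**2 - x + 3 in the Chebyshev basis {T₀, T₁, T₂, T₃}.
(5/2)T₀ + (1/2)T₁ + (-1/2)T₂ + (1/2)T₃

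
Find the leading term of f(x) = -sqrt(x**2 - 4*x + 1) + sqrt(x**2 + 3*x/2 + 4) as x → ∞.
11/4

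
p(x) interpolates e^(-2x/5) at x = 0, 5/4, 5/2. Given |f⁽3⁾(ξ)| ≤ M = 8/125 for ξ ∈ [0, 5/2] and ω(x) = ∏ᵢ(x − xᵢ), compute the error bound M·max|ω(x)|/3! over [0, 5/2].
sqrt(3)/216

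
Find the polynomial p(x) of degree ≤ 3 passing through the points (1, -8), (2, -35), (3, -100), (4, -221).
-3*x**3 - x**2 - 3*x - 1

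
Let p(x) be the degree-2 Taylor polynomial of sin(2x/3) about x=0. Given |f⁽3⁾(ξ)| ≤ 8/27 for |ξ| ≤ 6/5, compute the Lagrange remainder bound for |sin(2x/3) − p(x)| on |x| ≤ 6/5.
32/375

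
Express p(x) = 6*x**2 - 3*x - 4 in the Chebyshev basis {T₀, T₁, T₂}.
-T₀ + (-3)T₁ + (3)T₂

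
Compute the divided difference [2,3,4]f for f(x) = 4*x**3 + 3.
36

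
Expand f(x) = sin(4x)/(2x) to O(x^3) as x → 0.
2 - 16*x**2/3 + O(x**3)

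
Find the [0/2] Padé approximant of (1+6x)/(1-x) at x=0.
1/(42*x**2 - 7*x + 1)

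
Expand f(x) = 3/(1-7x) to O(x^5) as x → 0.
3 + 21*x + 147*x**2 + 1029*x**3 + 7203*x**4 + O(x**5)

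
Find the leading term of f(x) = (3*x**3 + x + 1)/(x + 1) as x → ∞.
3*x**2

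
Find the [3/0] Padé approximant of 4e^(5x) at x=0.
250*x**3/3 + 50*x**2 + 20*x + 4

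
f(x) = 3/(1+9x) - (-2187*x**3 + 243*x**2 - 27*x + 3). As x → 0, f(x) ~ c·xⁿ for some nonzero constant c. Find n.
4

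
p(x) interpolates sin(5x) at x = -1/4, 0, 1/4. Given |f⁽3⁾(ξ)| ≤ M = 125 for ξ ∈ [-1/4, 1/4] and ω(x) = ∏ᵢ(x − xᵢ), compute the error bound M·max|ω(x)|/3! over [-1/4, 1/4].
125*sqrt(3)/1728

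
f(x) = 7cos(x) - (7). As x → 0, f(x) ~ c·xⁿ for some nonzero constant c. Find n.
2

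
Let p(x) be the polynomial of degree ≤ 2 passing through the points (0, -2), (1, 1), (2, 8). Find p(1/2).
-1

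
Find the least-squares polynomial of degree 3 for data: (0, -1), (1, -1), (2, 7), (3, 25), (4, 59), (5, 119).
-9/7 + (3/7)x + (-2/7)x² + x³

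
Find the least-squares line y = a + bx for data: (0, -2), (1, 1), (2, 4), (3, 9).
a = -12/5, b = 18/5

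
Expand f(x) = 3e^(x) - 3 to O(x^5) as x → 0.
3*x + 3*x**2/2 + x**3/2 + x**4/8 + O(x**5)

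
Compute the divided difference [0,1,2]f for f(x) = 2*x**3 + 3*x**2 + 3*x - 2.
9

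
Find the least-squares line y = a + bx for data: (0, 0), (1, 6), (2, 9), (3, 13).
a = 7/10, b = 21/5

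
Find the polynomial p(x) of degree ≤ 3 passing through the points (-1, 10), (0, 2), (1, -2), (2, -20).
-3*x**3 + 2*x**2 - 3*x + 2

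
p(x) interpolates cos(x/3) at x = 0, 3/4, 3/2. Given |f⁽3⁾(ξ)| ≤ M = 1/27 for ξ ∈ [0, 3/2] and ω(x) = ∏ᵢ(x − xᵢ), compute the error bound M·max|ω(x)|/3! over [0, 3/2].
sqrt(3)/1728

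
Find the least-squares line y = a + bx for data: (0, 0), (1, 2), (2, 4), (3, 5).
a = 1/5, b = 17/10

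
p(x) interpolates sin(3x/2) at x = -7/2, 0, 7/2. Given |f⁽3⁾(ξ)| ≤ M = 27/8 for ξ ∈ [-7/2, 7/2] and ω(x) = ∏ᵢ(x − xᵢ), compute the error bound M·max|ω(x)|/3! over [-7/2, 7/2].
343*sqrt(3)/64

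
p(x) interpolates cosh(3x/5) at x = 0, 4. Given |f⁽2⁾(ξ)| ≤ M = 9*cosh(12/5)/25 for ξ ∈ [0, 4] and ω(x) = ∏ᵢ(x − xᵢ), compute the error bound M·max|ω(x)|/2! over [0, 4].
18*cosh(12/5)/25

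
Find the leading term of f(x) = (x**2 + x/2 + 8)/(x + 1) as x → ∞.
x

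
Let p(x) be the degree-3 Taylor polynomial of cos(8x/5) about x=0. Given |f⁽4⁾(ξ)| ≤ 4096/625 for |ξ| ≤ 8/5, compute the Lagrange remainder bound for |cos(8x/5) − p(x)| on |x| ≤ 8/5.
2097152/1171875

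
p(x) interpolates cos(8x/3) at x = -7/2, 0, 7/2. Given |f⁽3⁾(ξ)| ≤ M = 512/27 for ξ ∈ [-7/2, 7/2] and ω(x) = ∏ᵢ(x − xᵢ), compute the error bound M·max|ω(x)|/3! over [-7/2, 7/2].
21952*sqrt(3)/729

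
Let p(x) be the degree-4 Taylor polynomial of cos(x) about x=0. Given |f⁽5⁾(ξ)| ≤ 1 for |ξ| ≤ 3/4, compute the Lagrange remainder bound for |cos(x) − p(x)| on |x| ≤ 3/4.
81/40960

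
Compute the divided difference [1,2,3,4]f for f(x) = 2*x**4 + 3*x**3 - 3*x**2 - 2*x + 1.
23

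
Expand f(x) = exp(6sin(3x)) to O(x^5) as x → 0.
1 + 18*x + 162*x**2 + 945*x**3 + 3888*x**4 + O(x**5)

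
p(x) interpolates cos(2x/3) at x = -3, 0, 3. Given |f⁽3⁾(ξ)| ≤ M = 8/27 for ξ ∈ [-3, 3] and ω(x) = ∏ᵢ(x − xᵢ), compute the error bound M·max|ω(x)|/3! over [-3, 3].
8*sqrt(3)/27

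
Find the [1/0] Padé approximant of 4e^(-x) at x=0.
4 - 4*x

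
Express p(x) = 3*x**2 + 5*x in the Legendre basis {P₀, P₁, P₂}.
P₀ + (5)P₁ + (2)P₂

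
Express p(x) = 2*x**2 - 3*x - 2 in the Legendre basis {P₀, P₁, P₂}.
(-4/3)P₀ + (-3)P₁ + (4/3)P₂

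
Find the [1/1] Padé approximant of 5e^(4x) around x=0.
(10*x + 5)/(1 - 2*x)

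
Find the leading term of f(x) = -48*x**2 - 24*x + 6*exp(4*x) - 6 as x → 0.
64*x**3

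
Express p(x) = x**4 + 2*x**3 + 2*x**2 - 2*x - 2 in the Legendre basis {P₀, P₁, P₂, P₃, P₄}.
(-17/15)P₀ + (-4/5)P₁ + (40/21)P₂ + (4/5)P₃ + (8/35)P₄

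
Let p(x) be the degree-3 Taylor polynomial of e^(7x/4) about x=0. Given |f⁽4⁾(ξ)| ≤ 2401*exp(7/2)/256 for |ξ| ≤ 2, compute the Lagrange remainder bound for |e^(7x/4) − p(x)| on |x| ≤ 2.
2401*exp(7/2)/384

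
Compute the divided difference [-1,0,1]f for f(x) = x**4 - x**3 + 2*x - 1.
1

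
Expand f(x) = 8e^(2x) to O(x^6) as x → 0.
8 + 16*x + 16*x**2 + 32*x**3/3 + 16*x**4/3 + 32*x**5/15 + O(x**6)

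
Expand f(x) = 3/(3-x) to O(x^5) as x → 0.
1 + x/3 + x**2/9 + x**3/27 + x**4/81 + O(x**5)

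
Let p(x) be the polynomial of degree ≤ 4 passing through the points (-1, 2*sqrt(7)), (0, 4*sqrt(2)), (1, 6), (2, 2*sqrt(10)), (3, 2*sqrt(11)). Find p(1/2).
-5*sqrt(10)/16 - 5*sqrt(7)/64 + 3*sqrt(11)/64 + 15*sqrt(2)/8 + 135/32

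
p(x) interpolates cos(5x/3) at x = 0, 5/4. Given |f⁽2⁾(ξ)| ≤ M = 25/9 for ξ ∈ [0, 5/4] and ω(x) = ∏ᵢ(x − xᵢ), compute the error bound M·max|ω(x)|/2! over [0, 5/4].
625/1152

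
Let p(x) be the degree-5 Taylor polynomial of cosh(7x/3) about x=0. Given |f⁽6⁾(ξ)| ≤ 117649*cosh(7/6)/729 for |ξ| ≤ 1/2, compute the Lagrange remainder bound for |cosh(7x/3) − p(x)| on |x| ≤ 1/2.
117649*cosh(7/6)/33592320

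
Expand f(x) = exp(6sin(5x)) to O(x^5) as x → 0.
1 + 30*x + 450*x**2 + 4375*x**3 + 30000*x**4 + O(x**5)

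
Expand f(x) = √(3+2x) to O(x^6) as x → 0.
sqrt(3) + sqrt(3)*x/3 - sqrt(3)*x**2/18 + sqrt(3)*x**3/54 - 5*sqrt(3)*x**4/648 + 7*sqrt(3)*x**5/1944 + O(x**6)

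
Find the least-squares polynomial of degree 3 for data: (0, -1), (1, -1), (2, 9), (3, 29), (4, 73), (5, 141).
-10/9 + (-59/54)x + (13/18)x² + (28/27)x³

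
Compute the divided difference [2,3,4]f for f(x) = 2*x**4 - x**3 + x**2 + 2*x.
102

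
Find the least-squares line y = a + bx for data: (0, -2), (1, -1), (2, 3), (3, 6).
a = -27/10, b = 14/5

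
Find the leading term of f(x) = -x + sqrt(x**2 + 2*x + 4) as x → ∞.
1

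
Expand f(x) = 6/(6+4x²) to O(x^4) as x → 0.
1 - 2*x**2/3 + O(x**4)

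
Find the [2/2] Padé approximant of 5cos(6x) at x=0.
(5 - 75*x**2)/(3*x**2 + 1)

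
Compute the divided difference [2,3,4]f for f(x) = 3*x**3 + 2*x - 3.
27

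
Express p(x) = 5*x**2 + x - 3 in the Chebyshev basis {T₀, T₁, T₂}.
(-1/2)T₀ + T₁ + (5/2)T₂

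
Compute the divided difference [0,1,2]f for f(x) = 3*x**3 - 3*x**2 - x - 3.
6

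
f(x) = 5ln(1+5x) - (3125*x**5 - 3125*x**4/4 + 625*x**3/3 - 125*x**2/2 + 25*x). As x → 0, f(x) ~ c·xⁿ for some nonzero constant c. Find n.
6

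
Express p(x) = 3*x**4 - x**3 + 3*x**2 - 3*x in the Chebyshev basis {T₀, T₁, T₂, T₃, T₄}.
(21/8)T₀ + (-15/4)T₁ + (3)T₂ + (-1/4)T₃ + (3/8)T₄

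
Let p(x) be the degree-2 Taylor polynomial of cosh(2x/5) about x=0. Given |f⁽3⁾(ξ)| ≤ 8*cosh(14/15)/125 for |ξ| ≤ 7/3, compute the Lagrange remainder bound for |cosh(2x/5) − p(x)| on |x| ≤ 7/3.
1372*cosh(14/15)/10125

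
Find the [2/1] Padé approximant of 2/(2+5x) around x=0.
1/(5*x/2 + 1)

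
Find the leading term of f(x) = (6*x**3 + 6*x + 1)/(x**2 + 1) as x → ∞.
6*x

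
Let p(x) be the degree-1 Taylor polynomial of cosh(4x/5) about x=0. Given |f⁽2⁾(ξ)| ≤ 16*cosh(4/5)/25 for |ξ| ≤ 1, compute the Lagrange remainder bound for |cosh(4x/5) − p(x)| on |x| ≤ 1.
8*cosh(4/5)/25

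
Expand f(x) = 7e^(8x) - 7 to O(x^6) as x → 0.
56*x + 224*x**2 + 1792*x**3/3 + 3584*x**4/3 + 28672*x**5/15 + O(x**6)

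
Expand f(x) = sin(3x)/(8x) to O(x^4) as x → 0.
3/8 - 9*x**2/16 + O(x**4)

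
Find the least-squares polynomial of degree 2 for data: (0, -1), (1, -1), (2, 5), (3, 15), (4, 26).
-52/35 + (-3/7)x + (13/7)x²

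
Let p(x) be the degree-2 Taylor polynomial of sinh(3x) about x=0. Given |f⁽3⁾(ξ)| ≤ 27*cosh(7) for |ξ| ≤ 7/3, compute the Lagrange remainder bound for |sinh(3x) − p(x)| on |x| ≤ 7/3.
343*cosh(7)/6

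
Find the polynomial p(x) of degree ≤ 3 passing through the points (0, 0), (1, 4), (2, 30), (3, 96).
3*x**3 + 2*x**2 - x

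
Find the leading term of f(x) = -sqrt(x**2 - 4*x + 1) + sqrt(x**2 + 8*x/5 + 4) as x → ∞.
14/5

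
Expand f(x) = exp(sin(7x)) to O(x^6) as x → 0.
1 + 7*x + 49*x**2/2 - 2401*x**4/8 - 16807*x**5/15 + O(x**6)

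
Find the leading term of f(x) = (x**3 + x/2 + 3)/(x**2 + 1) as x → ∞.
x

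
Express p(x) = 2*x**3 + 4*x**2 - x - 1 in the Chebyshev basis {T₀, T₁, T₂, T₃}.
T₀ + (1/2)T₁ + (2)T₂ + (1/2)T₃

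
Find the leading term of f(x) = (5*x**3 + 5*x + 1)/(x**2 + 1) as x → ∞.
5*x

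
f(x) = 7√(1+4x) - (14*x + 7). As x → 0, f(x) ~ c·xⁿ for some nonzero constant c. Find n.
2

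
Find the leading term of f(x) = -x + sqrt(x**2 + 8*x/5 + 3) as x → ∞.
4/5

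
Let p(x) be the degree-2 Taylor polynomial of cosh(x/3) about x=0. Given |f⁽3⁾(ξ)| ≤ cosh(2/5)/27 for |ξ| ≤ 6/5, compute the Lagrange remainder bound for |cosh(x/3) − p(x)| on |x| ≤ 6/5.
4*cosh(2/5)/375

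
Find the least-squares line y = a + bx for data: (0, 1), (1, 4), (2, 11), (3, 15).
a = 2/5, b = 49/10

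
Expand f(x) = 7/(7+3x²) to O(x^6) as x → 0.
1 - 3*x**2/7 + 9*x**4/49 + O(x**6)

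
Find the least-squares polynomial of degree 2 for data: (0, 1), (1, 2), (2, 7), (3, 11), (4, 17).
24/35 + (107/70)x + (9/14)x²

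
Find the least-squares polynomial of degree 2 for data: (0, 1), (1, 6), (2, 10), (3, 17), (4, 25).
9/7 + (233/70)x + (9/14)x²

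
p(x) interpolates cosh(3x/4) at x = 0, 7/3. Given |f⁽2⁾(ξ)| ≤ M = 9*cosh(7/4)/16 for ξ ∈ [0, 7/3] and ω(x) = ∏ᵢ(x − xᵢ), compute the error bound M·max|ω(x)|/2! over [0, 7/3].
49*cosh(7/4)/128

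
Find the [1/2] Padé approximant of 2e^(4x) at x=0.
(8*x/3 + 2)/(8*x**2/3 - 8*x/3 + 1)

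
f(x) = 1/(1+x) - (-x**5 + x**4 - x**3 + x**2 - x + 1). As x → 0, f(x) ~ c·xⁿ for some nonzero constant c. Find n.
6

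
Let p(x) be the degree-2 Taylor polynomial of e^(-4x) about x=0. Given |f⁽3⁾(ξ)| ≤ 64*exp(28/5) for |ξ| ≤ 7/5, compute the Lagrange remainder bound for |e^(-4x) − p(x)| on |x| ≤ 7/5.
10976*exp(28/5)/375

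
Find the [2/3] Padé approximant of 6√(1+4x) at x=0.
(42*x**2 + 168*x/5 + 6)/(-2*x**3/5 + 9*x**2/5 + 18*x/5 + 1)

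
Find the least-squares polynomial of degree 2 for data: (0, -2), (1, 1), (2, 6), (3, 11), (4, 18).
-72/35 + (19/7)x + (4/7)x²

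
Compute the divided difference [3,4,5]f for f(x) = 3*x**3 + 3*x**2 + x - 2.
39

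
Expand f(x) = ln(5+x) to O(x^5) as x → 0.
log(5) + x/5 - x**2/50 + x**3/375 - x**4/2500 + O(x**5)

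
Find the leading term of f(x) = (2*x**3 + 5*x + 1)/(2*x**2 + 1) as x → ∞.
x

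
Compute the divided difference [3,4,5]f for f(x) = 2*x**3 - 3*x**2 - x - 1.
21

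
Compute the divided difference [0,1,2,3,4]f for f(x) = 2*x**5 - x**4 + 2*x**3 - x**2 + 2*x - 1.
19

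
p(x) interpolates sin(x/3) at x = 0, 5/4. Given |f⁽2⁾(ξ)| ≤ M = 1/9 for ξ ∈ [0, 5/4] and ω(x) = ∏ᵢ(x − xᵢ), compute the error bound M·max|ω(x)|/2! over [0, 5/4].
25/1152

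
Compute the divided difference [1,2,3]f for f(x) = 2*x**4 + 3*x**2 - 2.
53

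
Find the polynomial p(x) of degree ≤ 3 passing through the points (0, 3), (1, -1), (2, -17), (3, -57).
-2*x**3 - 2*x + 3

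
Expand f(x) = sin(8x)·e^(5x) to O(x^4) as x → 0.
8*x + 40*x**2 + 44*x**3/3 + O(x**4)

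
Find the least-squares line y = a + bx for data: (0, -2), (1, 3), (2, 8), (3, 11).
a = -8/5, b = 22/5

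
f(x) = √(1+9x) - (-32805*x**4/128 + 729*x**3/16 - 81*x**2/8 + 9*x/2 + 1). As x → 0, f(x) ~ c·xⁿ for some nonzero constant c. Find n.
5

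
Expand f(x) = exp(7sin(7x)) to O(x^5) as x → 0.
1 + 49*x + 2401*x**2/2 + 19208*x**3 + 1764735*x**4/8 + O(x**5)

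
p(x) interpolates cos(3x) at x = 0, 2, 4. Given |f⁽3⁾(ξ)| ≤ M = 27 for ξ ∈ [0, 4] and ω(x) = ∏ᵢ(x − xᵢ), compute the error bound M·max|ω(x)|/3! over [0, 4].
8*sqrt(3)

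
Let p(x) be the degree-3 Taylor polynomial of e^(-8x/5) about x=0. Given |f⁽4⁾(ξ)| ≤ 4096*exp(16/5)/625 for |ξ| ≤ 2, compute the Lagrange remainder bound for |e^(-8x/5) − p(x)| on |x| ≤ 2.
8192*exp(16/5)/1875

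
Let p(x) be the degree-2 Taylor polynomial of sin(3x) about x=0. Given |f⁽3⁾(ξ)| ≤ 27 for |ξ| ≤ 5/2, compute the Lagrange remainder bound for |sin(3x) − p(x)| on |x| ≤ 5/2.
1125/16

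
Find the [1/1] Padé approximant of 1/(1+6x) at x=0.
1/(6*x + 1)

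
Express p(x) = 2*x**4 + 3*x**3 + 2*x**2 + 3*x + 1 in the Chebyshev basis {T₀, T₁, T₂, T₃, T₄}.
(11/4)T₀ + (21/4)T₁ + (2)T₂ + (3/4)T₃ + (1/4)T₄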